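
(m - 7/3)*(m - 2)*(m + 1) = m^3 - 10*m^2/3 + m/3 + 14/3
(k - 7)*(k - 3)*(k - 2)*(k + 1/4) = k^4 - 47*k^3/4 + 38*k^2 - 127*k/4 - 21/2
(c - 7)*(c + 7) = c^2 - 49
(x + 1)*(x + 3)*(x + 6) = x^3 + 10*x^2 + 27*x + 18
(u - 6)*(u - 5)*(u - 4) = u^3 - 15*u^2 + 74*u - 120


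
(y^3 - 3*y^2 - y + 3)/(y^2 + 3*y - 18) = (y^2 - 1)/(y + 6)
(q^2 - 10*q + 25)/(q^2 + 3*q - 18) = (q^2 - 10*q + 25)/(q^2 + 3*q - 18)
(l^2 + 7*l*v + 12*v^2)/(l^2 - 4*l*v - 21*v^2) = (-l - 4*v)/(-l + 7*v)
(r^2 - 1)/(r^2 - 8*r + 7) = (r + 1)/(r - 7)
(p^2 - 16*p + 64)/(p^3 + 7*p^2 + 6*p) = (p^2 - 16*p + 64)/(p*(p^2 + 7*p + 6))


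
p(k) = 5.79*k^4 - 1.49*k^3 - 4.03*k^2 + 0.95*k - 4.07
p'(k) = 23.16*k^3 - 4.47*k^2 - 8.06*k + 0.95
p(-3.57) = 949.45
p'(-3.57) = -1081.01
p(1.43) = 8.90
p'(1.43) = 48.01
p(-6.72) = 12067.16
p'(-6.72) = -7174.98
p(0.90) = -3.77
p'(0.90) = 6.96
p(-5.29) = 4632.91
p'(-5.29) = -3510.01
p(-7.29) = 16704.76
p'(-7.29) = -9150.51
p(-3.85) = 1289.67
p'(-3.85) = -1355.94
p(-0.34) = -4.72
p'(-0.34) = 2.26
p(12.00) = 116913.73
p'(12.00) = 39281.03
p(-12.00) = 122040.37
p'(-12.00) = -40566.49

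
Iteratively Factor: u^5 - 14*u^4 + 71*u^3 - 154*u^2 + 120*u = (u)*(u^4 - 14*u^3 + 71*u^2 - 154*u + 120) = u*(u - 4)*(u^3 - 10*u^2 + 31*u - 30) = u*(u - 5)*(u - 4)*(u^2 - 5*u + 6) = u*(u - 5)*(u - 4)*(u - 3)*(u - 2)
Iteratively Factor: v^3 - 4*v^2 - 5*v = (v)*(v^2 - 4*v - 5) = v*(v + 1)*(v - 5)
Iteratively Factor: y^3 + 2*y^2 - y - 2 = (y + 1)*(y^2 + y - 2) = (y - 1)*(y + 1)*(y + 2)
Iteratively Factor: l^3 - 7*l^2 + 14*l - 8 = (l - 2)*(l^2 - 5*l + 4) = (l - 2)*(l - 1)*(l - 4)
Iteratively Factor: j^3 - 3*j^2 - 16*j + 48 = (j - 4)*(j^2 + j - 12) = (j - 4)*(j - 3)*(j + 4)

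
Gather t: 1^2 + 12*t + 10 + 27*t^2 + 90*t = 27*t^2 + 102*t + 11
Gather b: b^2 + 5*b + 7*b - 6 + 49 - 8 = b^2 + 12*b + 35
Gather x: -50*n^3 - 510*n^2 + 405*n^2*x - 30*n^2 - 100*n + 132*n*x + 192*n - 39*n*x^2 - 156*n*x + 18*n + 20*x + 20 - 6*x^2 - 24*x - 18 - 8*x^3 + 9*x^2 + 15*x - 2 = -50*n^3 - 540*n^2 + 110*n - 8*x^3 + x^2*(3 - 39*n) + x*(405*n^2 - 24*n + 11)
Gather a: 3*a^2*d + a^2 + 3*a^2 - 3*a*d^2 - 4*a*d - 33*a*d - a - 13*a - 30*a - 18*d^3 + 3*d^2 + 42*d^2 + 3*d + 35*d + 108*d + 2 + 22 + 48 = a^2*(3*d + 4) + a*(-3*d^2 - 37*d - 44) - 18*d^3 + 45*d^2 + 146*d + 72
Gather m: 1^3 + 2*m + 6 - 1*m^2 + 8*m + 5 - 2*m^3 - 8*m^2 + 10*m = -2*m^3 - 9*m^2 + 20*m + 12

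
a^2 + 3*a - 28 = (a - 4)*(a + 7)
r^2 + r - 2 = (r - 1)*(r + 2)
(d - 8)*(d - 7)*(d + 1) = d^3 - 14*d^2 + 41*d + 56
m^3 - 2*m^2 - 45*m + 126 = (m - 6)*(m - 3)*(m + 7)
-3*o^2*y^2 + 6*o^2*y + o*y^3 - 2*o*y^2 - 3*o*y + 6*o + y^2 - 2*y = (-3*o + y)*(y - 2)*(o*y + 1)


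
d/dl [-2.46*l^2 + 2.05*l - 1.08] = 2.05 - 4.92*l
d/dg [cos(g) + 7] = -sin(g)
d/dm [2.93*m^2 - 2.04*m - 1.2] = 5.86*m - 2.04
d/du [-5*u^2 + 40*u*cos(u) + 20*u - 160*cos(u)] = -40*u*sin(u) - 10*u + 160*sin(u) + 40*cos(u) + 20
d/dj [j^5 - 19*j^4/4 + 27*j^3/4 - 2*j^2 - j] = 5*j^4 - 19*j^3 + 81*j^2/4 - 4*j - 1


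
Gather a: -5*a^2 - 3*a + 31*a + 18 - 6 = -5*a^2 + 28*a + 12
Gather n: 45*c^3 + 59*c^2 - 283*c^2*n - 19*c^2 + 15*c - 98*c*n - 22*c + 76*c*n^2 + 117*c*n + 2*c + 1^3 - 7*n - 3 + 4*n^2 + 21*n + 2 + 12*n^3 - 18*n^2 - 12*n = 45*c^3 + 40*c^2 - 5*c + 12*n^3 + n^2*(76*c - 14) + n*(-283*c^2 + 19*c + 2)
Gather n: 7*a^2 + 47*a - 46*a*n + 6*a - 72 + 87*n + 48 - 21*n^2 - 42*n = 7*a^2 + 53*a - 21*n^2 + n*(45 - 46*a) - 24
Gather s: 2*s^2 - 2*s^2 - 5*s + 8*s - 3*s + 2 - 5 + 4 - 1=0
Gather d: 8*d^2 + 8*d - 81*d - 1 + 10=8*d^2 - 73*d + 9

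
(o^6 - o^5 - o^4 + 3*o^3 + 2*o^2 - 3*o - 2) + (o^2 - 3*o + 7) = o^6 - o^5 - o^4 + 3*o^3 + 3*o^2 - 6*o + 5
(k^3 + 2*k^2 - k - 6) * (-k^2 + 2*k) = -k^5 + 5*k^3 + 4*k^2 - 12*k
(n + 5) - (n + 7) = -2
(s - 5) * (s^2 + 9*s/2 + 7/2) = s^3 - s^2/2 - 19*s - 35/2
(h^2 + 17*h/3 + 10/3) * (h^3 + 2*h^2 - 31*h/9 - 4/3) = h^5 + 23*h^4/3 + 101*h^3/9 - 383*h^2/27 - 514*h/27 - 40/9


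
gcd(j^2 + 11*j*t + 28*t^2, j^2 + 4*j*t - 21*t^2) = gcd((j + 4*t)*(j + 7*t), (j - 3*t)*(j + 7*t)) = j + 7*t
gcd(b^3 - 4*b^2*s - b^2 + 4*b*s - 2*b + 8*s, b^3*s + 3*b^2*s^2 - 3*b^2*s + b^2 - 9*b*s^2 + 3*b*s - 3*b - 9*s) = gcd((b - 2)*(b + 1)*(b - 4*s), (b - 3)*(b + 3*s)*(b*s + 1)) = 1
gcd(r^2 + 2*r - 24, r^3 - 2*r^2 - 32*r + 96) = r^2 + 2*r - 24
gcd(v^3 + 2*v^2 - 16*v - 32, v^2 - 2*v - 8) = v^2 - 2*v - 8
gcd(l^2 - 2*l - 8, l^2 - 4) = l + 2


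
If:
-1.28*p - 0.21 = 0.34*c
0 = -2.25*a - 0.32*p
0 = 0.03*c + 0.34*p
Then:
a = -0.01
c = -0.92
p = 0.08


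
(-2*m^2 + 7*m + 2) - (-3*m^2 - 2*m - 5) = m^2 + 9*m + 7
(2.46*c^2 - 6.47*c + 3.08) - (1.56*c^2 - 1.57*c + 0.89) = 0.9*c^2 - 4.9*c + 2.19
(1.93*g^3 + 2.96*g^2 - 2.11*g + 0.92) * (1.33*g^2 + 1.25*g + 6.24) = 2.5669*g^5 + 6.3493*g^4 + 12.9369*g^3 + 17.0565*g^2 - 12.0164*g + 5.7408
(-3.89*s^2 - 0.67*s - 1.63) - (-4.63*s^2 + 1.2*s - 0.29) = 0.74*s^2 - 1.87*s - 1.34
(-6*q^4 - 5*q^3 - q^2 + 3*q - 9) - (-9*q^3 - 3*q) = -6*q^4 + 4*q^3 - q^2 + 6*q - 9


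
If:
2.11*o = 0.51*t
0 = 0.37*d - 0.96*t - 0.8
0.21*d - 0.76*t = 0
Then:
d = 7.64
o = 0.51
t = 2.11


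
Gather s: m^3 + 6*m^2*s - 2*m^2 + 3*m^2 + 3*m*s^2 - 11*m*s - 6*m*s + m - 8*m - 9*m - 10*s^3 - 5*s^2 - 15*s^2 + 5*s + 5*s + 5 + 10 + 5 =m^3 + m^2 - 16*m - 10*s^3 + s^2*(3*m - 20) + s*(6*m^2 - 17*m + 10) + 20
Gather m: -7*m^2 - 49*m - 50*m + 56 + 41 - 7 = -7*m^2 - 99*m + 90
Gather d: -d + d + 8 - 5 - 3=0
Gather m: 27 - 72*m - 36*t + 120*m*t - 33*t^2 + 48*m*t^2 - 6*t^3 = m*(48*t^2 + 120*t - 72) - 6*t^3 - 33*t^2 - 36*t + 27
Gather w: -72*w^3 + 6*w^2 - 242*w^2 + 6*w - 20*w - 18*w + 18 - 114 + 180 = -72*w^3 - 236*w^2 - 32*w + 84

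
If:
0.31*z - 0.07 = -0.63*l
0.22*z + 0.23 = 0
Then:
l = 0.63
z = -1.05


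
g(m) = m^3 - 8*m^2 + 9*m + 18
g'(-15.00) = 924.00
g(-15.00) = -5292.00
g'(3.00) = -12.00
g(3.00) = 0.00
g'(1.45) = -7.89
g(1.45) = 17.28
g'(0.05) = 8.21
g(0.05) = 18.43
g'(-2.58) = 70.25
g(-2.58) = -75.64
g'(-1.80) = 47.52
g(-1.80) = -29.95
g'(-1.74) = 45.92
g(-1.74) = -27.15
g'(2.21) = -11.71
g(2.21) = 9.61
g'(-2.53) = 68.68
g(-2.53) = -72.17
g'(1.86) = -10.38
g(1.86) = 13.50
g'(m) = 3*m^2 - 16*m + 9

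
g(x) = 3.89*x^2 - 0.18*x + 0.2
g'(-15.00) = -116.88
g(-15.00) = 878.15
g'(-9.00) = -70.20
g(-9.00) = 316.91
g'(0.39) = 2.85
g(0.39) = 0.72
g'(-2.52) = -19.79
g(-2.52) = 25.36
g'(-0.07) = -0.72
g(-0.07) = 0.23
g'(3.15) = 24.33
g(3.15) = 38.23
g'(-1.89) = -14.88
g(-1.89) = 14.44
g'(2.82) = 21.76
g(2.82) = 30.63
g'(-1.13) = -8.97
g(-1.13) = 5.37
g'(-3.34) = -26.17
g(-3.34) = 44.20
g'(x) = 7.78*x - 0.18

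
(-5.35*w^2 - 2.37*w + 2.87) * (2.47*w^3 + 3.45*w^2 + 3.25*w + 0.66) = -13.2145*w^5 - 24.3114*w^4 - 18.4751*w^3 - 1.332*w^2 + 7.7633*w + 1.8942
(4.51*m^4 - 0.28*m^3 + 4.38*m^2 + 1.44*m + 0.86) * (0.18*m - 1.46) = 0.8118*m^5 - 6.635*m^4 + 1.1972*m^3 - 6.1356*m^2 - 1.9476*m - 1.2556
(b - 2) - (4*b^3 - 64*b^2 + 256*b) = -4*b^3 + 64*b^2 - 255*b - 2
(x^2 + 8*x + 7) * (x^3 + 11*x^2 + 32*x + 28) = x^5 + 19*x^4 + 127*x^3 + 361*x^2 + 448*x + 196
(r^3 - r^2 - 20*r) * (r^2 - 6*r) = r^5 - 7*r^4 - 14*r^3 + 120*r^2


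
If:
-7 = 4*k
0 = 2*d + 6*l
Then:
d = -3*l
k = -7/4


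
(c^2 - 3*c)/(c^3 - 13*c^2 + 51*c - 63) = c/(c^2 - 10*c + 21)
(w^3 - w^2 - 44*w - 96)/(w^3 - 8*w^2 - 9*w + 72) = (w + 4)/(w - 3)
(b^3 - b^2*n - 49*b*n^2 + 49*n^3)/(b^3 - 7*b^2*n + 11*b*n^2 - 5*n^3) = (b^2 - 49*n^2)/(b^2 - 6*b*n + 5*n^2)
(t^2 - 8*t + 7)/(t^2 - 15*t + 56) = (t - 1)/(t - 8)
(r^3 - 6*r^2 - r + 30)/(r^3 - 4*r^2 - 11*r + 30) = (r^2 - r - 6)/(r^2 + r - 6)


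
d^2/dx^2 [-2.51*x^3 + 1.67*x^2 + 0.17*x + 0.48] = 3.34 - 15.06*x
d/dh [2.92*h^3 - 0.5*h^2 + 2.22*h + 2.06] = 8.76*h^2 - 1.0*h + 2.22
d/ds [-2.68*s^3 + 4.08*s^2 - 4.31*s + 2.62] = -8.04*s^2 + 8.16*s - 4.31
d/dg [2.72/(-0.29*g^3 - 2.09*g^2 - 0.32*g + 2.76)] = (2.3664*g^2 + 11.3696*g + 0.8704)/(0.29*g^3 + 2.09*g^2 + 0.32*g - 2.76)^2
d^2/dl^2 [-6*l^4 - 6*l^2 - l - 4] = -72*l^2 - 12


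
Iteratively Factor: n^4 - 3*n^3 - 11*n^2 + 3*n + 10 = (n + 1)*(n^3 - 4*n^2 - 7*n + 10) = (n - 5)*(n + 1)*(n^2 + n - 2) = (n - 5)*(n + 1)*(n + 2)*(n - 1)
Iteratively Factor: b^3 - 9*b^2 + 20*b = (b - 4)*(b^2 - 5*b) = b*(b - 4)*(b - 5)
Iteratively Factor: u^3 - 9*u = (u + 3)*(u^2 - 3*u) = u*(u + 3)*(u - 3)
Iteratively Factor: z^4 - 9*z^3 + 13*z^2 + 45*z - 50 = (z + 2)*(z^3 - 11*z^2 + 35*z - 25) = (z - 5)*(z + 2)*(z^2 - 6*z + 5) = (z - 5)*(z - 1)*(z + 2)*(z - 5)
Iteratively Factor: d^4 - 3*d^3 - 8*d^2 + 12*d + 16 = (d + 2)*(d^3 - 5*d^2 + 2*d + 8) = (d - 4)*(d + 2)*(d^2 - d - 2) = (d - 4)*(d - 2)*(d + 2)*(d + 1)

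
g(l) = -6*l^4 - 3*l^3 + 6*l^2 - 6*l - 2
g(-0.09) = -1.41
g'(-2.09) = 148.71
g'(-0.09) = -7.14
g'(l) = -24*l^3 - 9*l^2 + 12*l - 6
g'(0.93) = -21.93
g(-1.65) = -6.76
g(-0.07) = -1.55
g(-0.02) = -1.88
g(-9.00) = -36641.00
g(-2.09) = -50.35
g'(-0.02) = -6.24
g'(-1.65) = 57.51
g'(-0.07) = -6.88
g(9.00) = -41123.00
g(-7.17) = -14401.97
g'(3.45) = -1057.25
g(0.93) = -9.29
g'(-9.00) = 16653.00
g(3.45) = -924.49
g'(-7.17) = 8291.72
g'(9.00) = -18123.00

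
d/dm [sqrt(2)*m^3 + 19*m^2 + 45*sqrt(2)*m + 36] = 3*sqrt(2)*m^2 + 38*m + 45*sqrt(2)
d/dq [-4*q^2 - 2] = -8*q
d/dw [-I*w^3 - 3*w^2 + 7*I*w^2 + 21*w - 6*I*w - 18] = -3*I*w^2 - w*(6 - 14*I) + 21 - 6*I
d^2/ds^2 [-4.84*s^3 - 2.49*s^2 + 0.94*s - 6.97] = -29.04*s - 4.98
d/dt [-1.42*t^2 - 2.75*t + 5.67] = -2.84*t - 2.75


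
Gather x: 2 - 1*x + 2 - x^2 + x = 4 - x^2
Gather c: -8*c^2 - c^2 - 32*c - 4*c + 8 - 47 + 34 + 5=-9*c^2 - 36*c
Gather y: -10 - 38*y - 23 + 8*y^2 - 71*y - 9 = 8*y^2 - 109*y - 42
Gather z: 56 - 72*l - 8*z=-72*l - 8*z + 56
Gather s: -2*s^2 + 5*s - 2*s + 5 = -2*s^2 + 3*s + 5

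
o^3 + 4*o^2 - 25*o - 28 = (o - 4)*(o + 1)*(o + 7)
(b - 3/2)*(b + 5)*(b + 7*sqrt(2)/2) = b^3 + 7*b^2/2 + 7*sqrt(2)*b^2/2 - 15*b/2 + 49*sqrt(2)*b/4 - 105*sqrt(2)/4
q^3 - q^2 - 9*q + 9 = (q - 3)*(q - 1)*(q + 3)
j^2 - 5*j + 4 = (j - 4)*(j - 1)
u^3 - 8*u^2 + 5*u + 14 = (u - 7)*(u - 2)*(u + 1)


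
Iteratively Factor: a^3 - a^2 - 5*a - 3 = (a - 3)*(a^2 + 2*a + 1) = (a - 3)*(a + 1)*(a + 1)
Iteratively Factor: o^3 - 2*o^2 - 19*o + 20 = (o + 4)*(o^2 - 6*o + 5) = (o - 5)*(o + 4)*(o - 1)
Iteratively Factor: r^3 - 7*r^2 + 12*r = (r - 3)*(r^2 - 4*r) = (r - 4)*(r - 3)*(r)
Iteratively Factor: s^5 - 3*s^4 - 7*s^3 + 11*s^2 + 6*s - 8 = (s + 1)*(s^4 - 4*s^3 - 3*s^2 + 14*s - 8) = (s - 1)*(s + 1)*(s^3 - 3*s^2 - 6*s + 8) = (s - 1)*(s + 1)*(s + 2)*(s^2 - 5*s + 4) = (s - 4)*(s - 1)*(s + 1)*(s + 2)*(s - 1)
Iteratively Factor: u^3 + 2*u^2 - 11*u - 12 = (u - 3)*(u^2 + 5*u + 4) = (u - 3)*(u + 4)*(u + 1)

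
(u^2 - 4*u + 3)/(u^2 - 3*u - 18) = (-u^2 + 4*u - 3)/(-u^2 + 3*u + 18)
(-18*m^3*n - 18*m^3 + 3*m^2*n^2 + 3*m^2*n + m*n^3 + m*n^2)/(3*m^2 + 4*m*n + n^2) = m*(-18*m^2*n - 18*m^2 + 3*m*n^2 + 3*m*n + n^3 + n^2)/(3*m^2 + 4*m*n + n^2)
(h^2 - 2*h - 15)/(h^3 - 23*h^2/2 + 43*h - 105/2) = 2*(h + 3)/(2*h^2 - 13*h + 21)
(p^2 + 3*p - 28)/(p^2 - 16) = (p + 7)/(p + 4)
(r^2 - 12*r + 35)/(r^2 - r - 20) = (r - 7)/(r + 4)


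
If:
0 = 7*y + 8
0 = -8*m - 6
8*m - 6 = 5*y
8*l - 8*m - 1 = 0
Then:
No Solution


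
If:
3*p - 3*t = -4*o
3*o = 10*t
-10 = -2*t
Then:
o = 50/3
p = -155/9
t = 5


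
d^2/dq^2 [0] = 0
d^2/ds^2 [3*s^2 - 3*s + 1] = 6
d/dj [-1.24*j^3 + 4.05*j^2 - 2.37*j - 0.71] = -3.72*j^2 + 8.1*j - 2.37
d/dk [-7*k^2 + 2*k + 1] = 2 - 14*k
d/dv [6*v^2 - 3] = 12*v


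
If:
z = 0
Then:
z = 0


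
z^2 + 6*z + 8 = (z + 2)*(z + 4)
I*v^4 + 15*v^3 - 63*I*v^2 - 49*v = v*(v - 7*I)^2*(I*v + 1)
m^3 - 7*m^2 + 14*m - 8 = (m - 4)*(m - 2)*(m - 1)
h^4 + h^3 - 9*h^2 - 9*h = h*(h - 3)*(h + 1)*(h + 3)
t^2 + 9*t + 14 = (t + 2)*(t + 7)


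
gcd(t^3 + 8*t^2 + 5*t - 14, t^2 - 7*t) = 1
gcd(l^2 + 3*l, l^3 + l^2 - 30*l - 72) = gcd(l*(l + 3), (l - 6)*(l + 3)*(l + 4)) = l + 3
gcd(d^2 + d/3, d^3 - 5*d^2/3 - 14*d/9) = d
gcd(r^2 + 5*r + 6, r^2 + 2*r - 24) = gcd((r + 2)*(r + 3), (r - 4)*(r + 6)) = 1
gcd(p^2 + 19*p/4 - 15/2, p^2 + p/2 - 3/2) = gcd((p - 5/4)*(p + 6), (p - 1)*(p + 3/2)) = 1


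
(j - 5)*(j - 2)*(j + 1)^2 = j^4 - 5*j^3 - 3*j^2 + 13*j + 10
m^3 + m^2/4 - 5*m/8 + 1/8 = (m - 1/2)*(m - 1/4)*(m + 1)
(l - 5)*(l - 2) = l^2 - 7*l + 10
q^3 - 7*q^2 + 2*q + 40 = (q - 5)*(q - 4)*(q + 2)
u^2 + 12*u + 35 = (u + 5)*(u + 7)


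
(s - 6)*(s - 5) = s^2 - 11*s + 30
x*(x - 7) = x^2 - 7*x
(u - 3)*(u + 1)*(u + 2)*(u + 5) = u^4 + 5*u^3 - 7*u^2 - 41*u - 30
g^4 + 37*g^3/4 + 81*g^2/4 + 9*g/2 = g*(g + 1/4)*(g + 3)*(g + 6)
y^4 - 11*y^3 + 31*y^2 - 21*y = y*(y - 7)*(y - 3)*(y - 1)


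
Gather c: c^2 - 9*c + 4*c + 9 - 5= c^2 - 5*c + 4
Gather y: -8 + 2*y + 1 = 2*y - 7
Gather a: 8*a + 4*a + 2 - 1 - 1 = 12*a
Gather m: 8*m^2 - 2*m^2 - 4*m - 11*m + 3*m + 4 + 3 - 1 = 6*m^2 - 12*m + 6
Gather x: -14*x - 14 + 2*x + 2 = -12*x - 12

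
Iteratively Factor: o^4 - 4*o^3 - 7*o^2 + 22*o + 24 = (o + 1)*(o^3 - 5*o^2 - 2*o + 24) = (o + 1)*(o + 2)*(o^2 - 7*o + 12) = (o - 4)*(o + 1)*(o + 2)*(o - 3)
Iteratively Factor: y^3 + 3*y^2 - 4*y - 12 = (y - 2)*(y^2 + 5*y + 6) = (y - 2)*(y + 3)*(y + 2)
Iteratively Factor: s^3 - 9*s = (s + 3)*(s^2 - 3*s) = (s - 3)*(s + 3)*(s)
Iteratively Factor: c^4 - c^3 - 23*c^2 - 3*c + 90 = (c - 2)*(c^3 + c^2 - 21*c - 45) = (c - 2)*(c + 3)*(c^2 - 2*c - 15) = (c - 5)*(c - 2)*(c + 3)*(c + 3)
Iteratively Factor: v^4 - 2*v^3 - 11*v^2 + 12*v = (v - 1)*(v^3 - v^2 - 12*v) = v*(v - 1)*(v^2 - v - 12) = v*(v - 4)*(v - 1)*(v + 3)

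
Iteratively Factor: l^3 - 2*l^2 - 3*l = (l)*(l^2 - 2*l - 3) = l*(l + 1)*(l - 3)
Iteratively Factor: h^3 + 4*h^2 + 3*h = (h + 3)*(h^2 + h) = (h + 1)*(h + 3)*(h)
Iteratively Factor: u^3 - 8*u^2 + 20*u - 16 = (u - 2)*(u^2 - 6*u + 8) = (u - 2)^2*(u - 4)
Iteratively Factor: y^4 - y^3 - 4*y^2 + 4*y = (y)*(y^3 - y^2 - 4*y + 4) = y*(y - 2)*(y^2 + y - 2) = y*(y - 2)*(y - 1)*(y + 2)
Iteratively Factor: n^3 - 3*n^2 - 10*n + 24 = (n - 2)*(n^2 - n - 12) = (n - 2)*(n + 3)*(n - 4)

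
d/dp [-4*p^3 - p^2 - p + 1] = -12*p^2 - 2*p - 1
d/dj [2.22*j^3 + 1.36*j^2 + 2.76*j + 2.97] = 6.66*j^2 + 2.72*j + 2.76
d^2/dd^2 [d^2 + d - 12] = 2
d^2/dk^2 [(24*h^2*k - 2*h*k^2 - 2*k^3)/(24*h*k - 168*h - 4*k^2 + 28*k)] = (-k*(6*h - 2*k + 7)^2*(-12*h^2 + h*k + k^2) - (h + 3*k)*(6*h*k - 42*h - k^2 + 7*k)^2 + (6*h*k - 42*h - k^2 + 7*k)*(12*h^2*k - h*k^2 - k^3 + (6*h - 2*k + 7)*(-12*h^2 + 2*h*k + 3*k^2)))/(6*h*k - 42*h - k^2 + 7*k)^3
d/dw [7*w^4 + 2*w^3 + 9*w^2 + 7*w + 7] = 28*w^3 + 6*w^2 + 18*w + 7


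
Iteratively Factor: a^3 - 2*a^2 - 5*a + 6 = (a - 1)*(a^2 - a - 6) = (a - 1)*(a + 2)*(a - 3)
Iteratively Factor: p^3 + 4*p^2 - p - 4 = (p + 4)*(p^2 - 1) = (p + 1)*(p + 4)*(p - 1)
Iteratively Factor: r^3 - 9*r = (r - 3)*(r^2 + 3*r) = r*(r - 3)*(r + 3)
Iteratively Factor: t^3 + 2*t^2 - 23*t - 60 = (t - 5)*(t^2 + 7*t + 12) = (t - 5)*(t + 3)*(t + 4)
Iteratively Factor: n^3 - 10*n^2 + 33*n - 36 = (n - 3)*(n^2 - 7*n + 12) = (n - 4)*(n - 3)*(n - 3)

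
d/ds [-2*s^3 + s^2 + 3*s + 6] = -6*s^2 + 2*s + 3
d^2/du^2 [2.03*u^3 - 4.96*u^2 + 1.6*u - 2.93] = 12.18*u - 9.92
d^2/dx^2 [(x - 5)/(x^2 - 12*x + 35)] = 2/(x^3 - 21*x^2 + 147*x - 343)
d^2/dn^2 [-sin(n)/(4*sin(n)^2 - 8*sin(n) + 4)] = -(sin(n) + 4)*cos(n)^2/(4*(sin(n) - 1)^4)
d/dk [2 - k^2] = -2*k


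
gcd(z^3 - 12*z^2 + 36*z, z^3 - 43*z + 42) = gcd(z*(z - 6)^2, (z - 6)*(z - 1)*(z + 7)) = z - 6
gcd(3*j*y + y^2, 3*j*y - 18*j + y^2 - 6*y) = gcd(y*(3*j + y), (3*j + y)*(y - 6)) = 3*j + y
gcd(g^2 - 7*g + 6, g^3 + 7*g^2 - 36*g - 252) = g - 6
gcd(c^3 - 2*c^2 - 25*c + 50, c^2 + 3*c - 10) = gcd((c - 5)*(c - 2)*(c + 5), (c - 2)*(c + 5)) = c^2 + 3*c - 10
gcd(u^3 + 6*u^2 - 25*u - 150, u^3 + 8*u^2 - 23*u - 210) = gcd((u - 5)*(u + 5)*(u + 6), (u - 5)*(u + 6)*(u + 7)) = u^2 + u - 30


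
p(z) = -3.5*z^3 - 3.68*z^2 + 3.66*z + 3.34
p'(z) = -10.5*z^2 - 7.36*z + 3.66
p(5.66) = -728.46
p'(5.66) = -374.37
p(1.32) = -6.29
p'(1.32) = -24.35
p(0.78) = 2.29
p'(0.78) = -8.47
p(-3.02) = 55.13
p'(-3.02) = -69.88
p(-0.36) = 1.71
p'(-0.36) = 4.95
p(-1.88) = 6.71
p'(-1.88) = -19.61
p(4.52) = -378.51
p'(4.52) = -244.13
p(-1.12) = -0.46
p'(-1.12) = -1.27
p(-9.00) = 2223.82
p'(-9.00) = -780.60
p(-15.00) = 10932.94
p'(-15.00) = -2248.44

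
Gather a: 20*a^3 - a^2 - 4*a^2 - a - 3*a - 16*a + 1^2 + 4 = 20*a^3 - 5*a^2 - 20*a + 5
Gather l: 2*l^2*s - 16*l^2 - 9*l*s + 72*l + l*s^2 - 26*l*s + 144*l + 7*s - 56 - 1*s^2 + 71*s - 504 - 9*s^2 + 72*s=l^2*(2*s - 16) + l*(s^2 - 35*s + 216) - 10*s^2 + 150*s - 560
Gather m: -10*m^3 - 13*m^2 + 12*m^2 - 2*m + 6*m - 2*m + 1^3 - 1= -10*m^3 - m^2 + 2*m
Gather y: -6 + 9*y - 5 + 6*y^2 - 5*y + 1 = 6*y^2 + 4*y - 10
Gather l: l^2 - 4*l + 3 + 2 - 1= l^2 - 4*l + 4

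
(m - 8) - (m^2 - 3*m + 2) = -m^2 + 4*m - 10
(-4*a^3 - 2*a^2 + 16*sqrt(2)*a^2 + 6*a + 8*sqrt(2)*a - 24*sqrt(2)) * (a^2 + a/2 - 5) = -4*a^5 - 4*a^4 + 16*sqrt(2)*a^4 + 16*sqrt(2)*a^3 + 25*a^3 - 100*sqrt(2)*a^2 + 13*a^2 - 52*sqrt(2)*a - 30*a + 120*sqrt(2)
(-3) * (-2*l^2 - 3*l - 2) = 6*l^2 + 9*l + 6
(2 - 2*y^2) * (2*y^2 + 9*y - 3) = -4*y^4 - 18*y^3 + 10*y^2 + 18*y - 6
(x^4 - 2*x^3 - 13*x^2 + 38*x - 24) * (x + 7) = x^5 + 5*x^4 - 27*x^3 - 53*x^2 + 242*x - 168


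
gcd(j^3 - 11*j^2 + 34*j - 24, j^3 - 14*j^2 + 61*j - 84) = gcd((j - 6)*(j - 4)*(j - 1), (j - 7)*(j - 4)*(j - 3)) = j - 4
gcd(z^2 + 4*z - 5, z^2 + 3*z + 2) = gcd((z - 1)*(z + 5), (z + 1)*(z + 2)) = 1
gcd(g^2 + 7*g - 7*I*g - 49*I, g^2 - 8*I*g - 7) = g - 7*I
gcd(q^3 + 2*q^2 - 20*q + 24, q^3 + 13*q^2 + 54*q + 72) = q + 6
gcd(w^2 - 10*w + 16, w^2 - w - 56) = w - 8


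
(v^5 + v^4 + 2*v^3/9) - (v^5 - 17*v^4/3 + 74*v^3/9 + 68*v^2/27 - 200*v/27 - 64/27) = 20*v^4/3 - 8*v^3 - 68*v^2/27 + 200*v/27 + 64/27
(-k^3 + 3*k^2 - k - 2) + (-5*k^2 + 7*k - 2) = -k^3 - 2*k^2 + 6*k - 4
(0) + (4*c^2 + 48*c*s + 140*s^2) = 4*c^2 + 48*c*s + 140*s^2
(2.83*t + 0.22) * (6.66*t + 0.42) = 18.8478*t^2 + 2.6538*t + 0.0924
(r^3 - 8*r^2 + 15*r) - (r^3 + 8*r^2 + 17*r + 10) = -16*r^2 - 2*r - 10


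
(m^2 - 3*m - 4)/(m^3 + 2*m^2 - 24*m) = (m + 1)/(m*(m + 6))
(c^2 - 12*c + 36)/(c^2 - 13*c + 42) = (c - 6)/(c - 7)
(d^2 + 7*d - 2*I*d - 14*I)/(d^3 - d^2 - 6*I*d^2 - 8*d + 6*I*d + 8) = (d + 7)/(d^2 - d*(1 + 4*I) + 4*I)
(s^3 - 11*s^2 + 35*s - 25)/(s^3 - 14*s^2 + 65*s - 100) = (s - 1)/(s - 4)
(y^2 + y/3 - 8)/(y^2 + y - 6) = (y - 8/3)/(y - 2)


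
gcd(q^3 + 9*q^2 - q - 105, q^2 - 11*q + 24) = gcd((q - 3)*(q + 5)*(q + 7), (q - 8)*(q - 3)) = q - 3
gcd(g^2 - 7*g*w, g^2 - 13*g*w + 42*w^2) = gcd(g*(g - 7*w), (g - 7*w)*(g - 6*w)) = -g + 7*w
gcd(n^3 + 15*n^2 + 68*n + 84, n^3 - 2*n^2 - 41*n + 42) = n + 6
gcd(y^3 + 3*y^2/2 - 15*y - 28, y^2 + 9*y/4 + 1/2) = y + 2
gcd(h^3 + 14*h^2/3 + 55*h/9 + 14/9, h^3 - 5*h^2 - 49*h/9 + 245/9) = h + 7/3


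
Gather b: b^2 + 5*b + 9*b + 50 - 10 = b^2 + 14*b + 40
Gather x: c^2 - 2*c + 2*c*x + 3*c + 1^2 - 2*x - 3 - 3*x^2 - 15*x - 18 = c^2 + c - 3*x^2 + x*(2*c - 17) - 20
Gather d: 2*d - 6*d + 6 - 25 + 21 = 2 - 4*d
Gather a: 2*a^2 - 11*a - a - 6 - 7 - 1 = 2*a^2 - 12*a - 14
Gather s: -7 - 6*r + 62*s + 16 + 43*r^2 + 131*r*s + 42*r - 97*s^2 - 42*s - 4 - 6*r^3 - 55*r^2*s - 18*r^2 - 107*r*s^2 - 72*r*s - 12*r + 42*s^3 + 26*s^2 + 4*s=-6*r^3 + 25*r^2 + 24*r + 42*s^3 + s^2*(-107*r - 71) + s*(-55*r^2 + 59*r + 24) + 5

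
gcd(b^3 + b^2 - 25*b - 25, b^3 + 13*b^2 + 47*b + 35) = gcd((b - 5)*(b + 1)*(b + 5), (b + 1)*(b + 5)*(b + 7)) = b^2 + 6*b + 5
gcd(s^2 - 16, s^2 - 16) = s^2 - 16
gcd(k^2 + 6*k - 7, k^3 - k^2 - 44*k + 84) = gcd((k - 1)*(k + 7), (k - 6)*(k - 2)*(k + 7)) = k + 7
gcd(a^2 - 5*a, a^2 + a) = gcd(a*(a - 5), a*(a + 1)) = a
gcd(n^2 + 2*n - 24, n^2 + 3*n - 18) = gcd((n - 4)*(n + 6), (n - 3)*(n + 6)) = n + 6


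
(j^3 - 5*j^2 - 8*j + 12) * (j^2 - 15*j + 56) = j^5 - 20*j^4 + 123*j^3 - 148*j^2 - 628*j + 672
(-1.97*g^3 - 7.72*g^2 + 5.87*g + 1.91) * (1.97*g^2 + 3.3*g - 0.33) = -3.8809*g^5 - 21.7094*g^4 - 13.262*g^3 + 25.6813*g^2 + 4.3659*g - 0.6303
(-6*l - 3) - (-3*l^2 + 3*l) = 3*l^2 - 9*l - 3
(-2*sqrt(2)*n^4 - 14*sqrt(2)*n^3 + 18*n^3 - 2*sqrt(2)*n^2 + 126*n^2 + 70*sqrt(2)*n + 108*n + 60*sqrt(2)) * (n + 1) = -2*sqrt(2)*n^5 - 16*sqrt(2)*n^4 + 18*n^4 - 16*sqrt(2)*n^3 + 144*n^3 + 68*sqrt(2)*n^2 + 234*n^2 + 108*n + 130*sqrt(2)*n + 60*sqrt(2)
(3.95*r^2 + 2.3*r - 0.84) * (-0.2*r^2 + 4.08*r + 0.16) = -0.79*r^4 + 15.656*r^3 + 10.184*r^2 - 3.0592*r - 0.1344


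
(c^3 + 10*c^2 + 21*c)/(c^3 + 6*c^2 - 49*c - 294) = c*(c + 3)/(c^2 - c - 42)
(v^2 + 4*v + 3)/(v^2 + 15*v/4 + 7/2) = 4*(v^2 + 4*v + 3)/(4*v^2 + 15*v + 14)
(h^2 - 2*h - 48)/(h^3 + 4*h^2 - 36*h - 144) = (h - 8)/(h^2 - 2*h - 24)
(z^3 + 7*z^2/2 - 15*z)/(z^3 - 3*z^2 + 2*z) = (z^2 + 7*z/2 - 15)/(z^2 - 3*z + 2)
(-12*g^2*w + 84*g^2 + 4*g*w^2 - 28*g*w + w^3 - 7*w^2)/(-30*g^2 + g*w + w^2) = (-2*g*w + 14*g + w^2 - 7*w)/(-5*g + w)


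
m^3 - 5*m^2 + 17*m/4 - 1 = (m - 4)*(m - 1/2)^2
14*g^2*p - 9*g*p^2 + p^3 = p*(-7*g + p)*(-2*g + p)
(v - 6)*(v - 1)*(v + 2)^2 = v^4 - 3*v^3 - 18*v^2 - 4*v + 24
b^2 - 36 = (b - 6)*(b + 6)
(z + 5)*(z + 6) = z^2 + 11*z + 30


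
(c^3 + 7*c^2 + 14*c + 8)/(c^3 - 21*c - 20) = (c + 2)/(c - 5)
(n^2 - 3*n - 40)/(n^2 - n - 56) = (n + 5)/(n + 7)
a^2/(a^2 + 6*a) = a/(a + 6)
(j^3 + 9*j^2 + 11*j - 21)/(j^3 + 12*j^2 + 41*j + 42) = (j - 1)/(j + 2)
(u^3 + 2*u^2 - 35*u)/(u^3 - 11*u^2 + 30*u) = (u + 7)/(u - 6)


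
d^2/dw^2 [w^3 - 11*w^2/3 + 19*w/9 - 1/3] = 6*w - 22/3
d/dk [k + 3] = 1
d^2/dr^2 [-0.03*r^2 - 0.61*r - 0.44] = -0.0600000000000000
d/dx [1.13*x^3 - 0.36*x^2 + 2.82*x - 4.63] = 3.39*x^2 - 0.72*x + 2.82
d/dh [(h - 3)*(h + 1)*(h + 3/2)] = 3*h^2 - h - 6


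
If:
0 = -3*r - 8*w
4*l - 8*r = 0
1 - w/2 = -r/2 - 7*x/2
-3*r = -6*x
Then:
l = -32/39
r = -16/39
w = 2/13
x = -8/39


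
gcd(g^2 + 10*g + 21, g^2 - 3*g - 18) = g + 3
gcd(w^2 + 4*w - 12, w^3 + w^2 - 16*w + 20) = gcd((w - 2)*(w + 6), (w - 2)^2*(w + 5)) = w - 2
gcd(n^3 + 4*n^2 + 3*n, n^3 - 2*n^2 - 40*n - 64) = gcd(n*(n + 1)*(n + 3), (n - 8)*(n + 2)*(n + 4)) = 1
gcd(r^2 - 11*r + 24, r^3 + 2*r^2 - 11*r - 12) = r - 3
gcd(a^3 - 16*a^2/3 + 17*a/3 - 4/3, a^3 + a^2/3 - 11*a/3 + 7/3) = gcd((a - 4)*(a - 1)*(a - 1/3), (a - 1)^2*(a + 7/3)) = a - 1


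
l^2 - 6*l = l*(l - 6)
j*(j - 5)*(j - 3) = j^3 - 8*j^2 + 15*j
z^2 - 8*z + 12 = (z - 6)*(z - 2)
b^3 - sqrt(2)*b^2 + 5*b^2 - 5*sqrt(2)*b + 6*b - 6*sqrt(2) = (b + 2)*(b + 3)*(b - sqrt(2))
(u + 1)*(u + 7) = u^2 + 8*u + 7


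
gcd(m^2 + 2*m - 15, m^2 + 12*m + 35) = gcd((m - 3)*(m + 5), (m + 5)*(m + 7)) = m + 5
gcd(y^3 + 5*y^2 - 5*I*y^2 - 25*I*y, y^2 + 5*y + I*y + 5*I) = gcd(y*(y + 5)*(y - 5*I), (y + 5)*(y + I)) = y + 5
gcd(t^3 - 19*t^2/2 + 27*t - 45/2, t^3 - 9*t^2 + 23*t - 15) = t^2 - 8*t + 15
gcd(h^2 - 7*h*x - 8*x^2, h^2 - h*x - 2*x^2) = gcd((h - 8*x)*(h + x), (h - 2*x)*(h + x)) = h + x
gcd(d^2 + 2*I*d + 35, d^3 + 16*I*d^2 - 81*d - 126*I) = d + 7*I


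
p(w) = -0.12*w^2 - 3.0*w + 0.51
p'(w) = -0.24*w - 3.0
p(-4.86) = 12.26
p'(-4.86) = -1.83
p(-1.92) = 5.83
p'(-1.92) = -2.54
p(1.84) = -5.42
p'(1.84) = -3.44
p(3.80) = -12.62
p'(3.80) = -3.91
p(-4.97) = 12.46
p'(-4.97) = -1.81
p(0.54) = -1.14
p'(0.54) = -3.13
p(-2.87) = 8.13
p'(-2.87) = -2.31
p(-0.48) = 1.92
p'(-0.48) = -2.88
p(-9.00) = 17.79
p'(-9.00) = -0.84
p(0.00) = 0.51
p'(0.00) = -3.00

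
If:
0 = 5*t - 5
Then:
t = 1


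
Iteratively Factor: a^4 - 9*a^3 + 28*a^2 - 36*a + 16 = (a - 2)*(a^3 - 7*a^2 + 14*a - 8) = (a - 2)*(a - 1)*(a^2 - 6*a + 8) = (a - 4)*(a - 2)*(a - 1)*(a - 2)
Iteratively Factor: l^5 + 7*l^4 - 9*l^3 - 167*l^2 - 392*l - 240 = (l + 4)*(l^4 + 3*l^3 - 21*l^2 - 83*l - 60) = (l - 5)*(l + 4)*(l^3 + 8*l^2 + 19*l + 12) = (l - 5)*(l + 4)^2*(l^2 + 4*l + 3) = (l - 5)*(l + 3)*(l + 4)^2*(l + 1)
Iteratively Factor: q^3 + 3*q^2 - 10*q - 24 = (q + 2)*(q^2 + q - 12) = (q + 2)*(q + 4)*(q - 3)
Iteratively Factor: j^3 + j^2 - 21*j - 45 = (j + 3)*(j^2 - 2*j - 15) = (j - 5)*(j + 3)*(j + 3)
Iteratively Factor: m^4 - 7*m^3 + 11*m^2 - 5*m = (m - 5)*(m^3 - 2*m^2 + m) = (m - 5)*(m - 1)*(m^2 - m) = (m - 5)*(m - 1)^2*(m)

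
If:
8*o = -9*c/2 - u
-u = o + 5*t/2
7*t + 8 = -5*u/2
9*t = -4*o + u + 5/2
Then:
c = -2966/585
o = 751/260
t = -27/26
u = -19/65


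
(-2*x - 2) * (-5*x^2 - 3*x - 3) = 10*x^3 + 16*x^2 + 12*x + 6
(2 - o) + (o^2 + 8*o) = o^2 + 7*o + 2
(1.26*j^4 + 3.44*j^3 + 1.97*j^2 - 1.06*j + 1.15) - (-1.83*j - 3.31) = 1.26*j^4 + 3.44*j^3 + 1.97*j^2 + 0.77*j + 4.46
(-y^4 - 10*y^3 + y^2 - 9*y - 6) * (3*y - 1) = -3*y^5 - 29*y^4 + 13*y^3 - 28*y^2 - 9*y + 6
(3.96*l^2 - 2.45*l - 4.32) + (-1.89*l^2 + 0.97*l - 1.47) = 2.07*l^2 - 1.48*l - 5.79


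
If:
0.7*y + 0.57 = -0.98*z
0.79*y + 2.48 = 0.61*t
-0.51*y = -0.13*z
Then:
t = 3.90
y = -0.13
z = -0.49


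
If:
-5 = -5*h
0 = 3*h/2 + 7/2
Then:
No Solution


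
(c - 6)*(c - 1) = c^2 - 7*c + 6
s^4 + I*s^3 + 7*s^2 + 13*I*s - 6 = (s - 3*I)*(s + I)^2*(s + 2*I)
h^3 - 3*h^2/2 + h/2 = h*(h - 1)*(h - 1/2)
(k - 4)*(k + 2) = k^2 - 2*k - 8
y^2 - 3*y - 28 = (y - 7)*(y + 4)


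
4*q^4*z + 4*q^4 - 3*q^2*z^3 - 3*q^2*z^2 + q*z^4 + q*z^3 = (-2*q + z)^2*(q + z)*(q*z + q)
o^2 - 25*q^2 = (o - 5*q)*(o + 5*q)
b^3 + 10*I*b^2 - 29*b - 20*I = (b + I)*(b + 4*I)*(b + 5*I)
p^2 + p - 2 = (p - 1)*(p + 2)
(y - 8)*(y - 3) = y^2 - 11*y + 24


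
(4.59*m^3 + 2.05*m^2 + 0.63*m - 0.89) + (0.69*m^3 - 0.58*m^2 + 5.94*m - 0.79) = 5.28*m^3 + 1.47*m^2 + 6.57*m - 1.68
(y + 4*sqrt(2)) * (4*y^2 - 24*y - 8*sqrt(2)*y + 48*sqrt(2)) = 4*y^3 - 24*y^2 + 8*sqrt(2)*y^2 - 48*sqrt(2)*y - 64*y + 384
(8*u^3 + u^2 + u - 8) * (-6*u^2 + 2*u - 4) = -48*u^5 + 10*u^4 - 36*u^3 + 46*u^2 - 20*u + 32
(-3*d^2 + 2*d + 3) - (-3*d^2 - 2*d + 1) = 4*d + 2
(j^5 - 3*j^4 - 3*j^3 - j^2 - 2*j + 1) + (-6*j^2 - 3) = j^5 - 3*j^4 - 3*j^3 - 7*j^2 - 2*j - 2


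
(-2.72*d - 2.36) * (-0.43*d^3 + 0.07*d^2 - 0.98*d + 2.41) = 1.1696*d^4 + 0.8244*d^3 + 2.5004*d^2 - 4.2424*d - 5.6876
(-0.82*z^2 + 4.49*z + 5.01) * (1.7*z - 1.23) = -1.394*z^3 + 8.6416*z^2 + 2.9943*z - 6.1623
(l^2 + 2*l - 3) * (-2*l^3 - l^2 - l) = -2*l^5 - 5*l^4 + 3*l^3 + l^2 + 3*l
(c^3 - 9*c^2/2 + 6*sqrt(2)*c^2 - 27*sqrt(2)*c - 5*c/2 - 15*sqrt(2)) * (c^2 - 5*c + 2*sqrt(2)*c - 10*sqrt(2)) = c^5 - 19*c^4/2 + 8*sqrt(2)*c^4 - 76*sqrt(2)*c^3 + 44*c^3 - 431*c^2/2 + 160*sqrt(2)*c^2 + 100*sqrt(2)*c + 480*c + 300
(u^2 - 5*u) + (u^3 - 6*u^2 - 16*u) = u^3 - 5*u^2 - 21*u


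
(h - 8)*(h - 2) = h^2 - 10*h + 16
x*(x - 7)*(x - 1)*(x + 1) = x^4 - 7*x^3 - x^2 + 7*x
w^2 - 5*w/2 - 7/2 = (w - 7/2)*(w + 1)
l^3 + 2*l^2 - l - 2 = (l - 1)*(l + 1)*(l + 2)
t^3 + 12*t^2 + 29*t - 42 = (t - 1)*(t + 6)*(t + 7)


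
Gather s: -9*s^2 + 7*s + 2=-9*s^2 + 7*s + 2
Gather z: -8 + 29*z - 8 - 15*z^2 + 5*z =-15*z^2 + 34*z - 16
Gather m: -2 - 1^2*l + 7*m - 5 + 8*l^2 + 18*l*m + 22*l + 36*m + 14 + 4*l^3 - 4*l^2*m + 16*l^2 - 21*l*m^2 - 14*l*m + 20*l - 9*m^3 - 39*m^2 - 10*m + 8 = 4*l^3 + 24*l^2 + 41*l - 9*m^3 + m^2*(-21*l - 39) + m*(-4*l^2 + 4*l + 33) + 15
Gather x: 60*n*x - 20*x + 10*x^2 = 10*x^2 + x*(60*n - 20)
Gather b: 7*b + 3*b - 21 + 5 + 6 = 10*b - 10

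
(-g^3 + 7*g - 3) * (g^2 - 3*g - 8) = -g^5 + 3*g^4 + 15*g^3 - 24*g^2 - 47*g + 24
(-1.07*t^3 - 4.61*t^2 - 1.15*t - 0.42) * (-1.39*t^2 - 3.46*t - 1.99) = 1.4873*t^5 + 10.1101*t^4 + 19.6784*t^3 + 13.7367*t^2 + 3.7417*t + 0.8358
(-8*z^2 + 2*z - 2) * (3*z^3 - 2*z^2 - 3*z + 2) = -24*z^5 + 22*z^4 + 14*z^3 - 18*z^2 + 10*z - 4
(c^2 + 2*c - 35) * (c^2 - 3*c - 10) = c^4 - c^3 - 51*c^2 + 85*c + 350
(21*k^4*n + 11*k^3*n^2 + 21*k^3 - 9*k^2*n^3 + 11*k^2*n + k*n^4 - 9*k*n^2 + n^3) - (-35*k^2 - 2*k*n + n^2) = 21*k^4*n + 11*k^3*n^2 + 21*k^3 - 9*k^2*n^3 + 11*k^2*n + 35*k^2 + k*n^4 - 9*k*n^2 + 2*k*n + n^3 - n^2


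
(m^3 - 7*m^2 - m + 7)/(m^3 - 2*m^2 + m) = (m^2 - 6*m - 7)/(m*(m - 1))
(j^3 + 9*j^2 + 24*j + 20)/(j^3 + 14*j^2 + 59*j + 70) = (j + 2)/(j + 7)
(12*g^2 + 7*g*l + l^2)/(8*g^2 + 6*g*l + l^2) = (3*g + l)/(2*g + l)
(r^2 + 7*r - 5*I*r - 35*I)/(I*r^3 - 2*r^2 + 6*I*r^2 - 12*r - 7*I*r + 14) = (-I*r - 5)/(r^2 + r*(-1 + 2*I) - 2*I)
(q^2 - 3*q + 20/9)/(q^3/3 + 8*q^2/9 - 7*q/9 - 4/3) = (3*q - 5)/(q^2 + 4*q + 3)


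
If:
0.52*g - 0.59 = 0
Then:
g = 1.13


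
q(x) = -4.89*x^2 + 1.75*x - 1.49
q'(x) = 1.75 - 9.78*x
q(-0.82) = -6.21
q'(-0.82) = 9.77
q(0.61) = -2.24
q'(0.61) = -4.22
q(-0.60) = -4.30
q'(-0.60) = 7.62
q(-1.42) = -13.84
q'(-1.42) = 15.64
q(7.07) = -233.54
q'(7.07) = -67.39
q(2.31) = -23.54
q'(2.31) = -20.84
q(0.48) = -1.78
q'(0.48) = -2.94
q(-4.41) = -104.31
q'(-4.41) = 44.88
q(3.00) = -40.25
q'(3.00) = -27.59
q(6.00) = -167.03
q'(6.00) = -56.93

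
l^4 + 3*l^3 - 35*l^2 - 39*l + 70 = (l - 5)*(l - 1)*(l + 2)*(l + 7)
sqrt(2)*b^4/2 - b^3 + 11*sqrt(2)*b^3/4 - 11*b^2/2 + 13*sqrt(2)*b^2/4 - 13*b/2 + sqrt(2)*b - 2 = (b + 1/2)*(b + 4)*(b - sqrt(2))*(sqrt(2)*b/2 + sqrt(2)/2)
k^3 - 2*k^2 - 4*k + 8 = (k - 2)^2*(k + 2)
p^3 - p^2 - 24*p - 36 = (p - 6)*(p + 2)*(p + 3)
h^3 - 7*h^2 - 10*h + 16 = (h - 8)*(h - 1)*(h + 2)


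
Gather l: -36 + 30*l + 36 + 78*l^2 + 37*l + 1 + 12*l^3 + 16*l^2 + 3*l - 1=12*l^3 + 94*l^2 + 70*l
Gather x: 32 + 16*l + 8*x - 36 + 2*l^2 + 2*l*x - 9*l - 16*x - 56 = 2*l^2 + 7*l + x*(2*l - 8) - 60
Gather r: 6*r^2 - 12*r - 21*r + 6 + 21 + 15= 6*r^2 - 33*r + 42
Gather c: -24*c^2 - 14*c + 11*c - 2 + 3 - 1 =-24*c^2 - 3*c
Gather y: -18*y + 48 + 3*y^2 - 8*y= 3*y^2 - 26*y + 48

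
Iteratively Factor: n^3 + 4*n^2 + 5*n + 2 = (n + 1)*(n^2 + 3*n + 2) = (n + 1)^2*(n + 2)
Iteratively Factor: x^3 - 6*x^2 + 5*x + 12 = (x - 4)*(x^2 - 2*x - 3) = (x - 4)*(x - 3)*(x + 1)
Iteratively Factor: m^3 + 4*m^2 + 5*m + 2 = (m + 2)*(m^2 + 2*m + 1) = (m + 1)*(m + 2)*(m + 1)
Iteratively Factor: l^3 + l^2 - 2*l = (l)*(l^2 + l - 2) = l*(l - 1)*(l + 2)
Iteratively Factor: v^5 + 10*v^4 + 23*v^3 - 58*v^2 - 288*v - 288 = (v + 4)*(v^4 + 6*v^3 - v^2 - 54*v - 72) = (v + 2)*(v + 4)*(v^3 + 4*v^2 - 9*v - 36) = (v - 3)*(v + 2)*(v + 4)*(v^2 + 7*v + 12) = (v - 3)*(v + 2)*(v + 3)*(v + 4)*(v + 4)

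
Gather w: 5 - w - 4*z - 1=-w - 4*z + 4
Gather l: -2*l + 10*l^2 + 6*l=10*l^2 + 4*l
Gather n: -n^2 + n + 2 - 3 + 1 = -n^2 + n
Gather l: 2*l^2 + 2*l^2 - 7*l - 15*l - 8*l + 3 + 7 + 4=4*l^2 - 30*l + 14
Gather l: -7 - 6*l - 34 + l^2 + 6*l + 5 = l^2 - 36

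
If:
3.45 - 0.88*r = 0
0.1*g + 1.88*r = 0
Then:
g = -73.70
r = 3.92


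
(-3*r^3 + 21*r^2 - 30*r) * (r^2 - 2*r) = -3*r^5 + 27*r^4 - 72*r^3 + 60*r^2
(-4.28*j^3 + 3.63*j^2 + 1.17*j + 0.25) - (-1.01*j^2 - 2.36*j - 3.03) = -4.28*j^3 + 4.64*j^2 + 3.53*j + 3.28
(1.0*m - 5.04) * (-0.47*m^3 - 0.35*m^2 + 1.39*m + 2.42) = -0.47*m^4 + 2.0188*m^3 + 3.154*m^2 - 4.5856*m - 12.1968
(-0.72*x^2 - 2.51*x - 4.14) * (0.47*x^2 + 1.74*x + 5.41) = -0.3384*x^4 - 2.4325*x^3 - 10.2084*x^2 - 20.7827*x - 22.3974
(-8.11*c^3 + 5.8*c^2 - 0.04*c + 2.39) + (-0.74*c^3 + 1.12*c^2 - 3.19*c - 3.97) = -8.85*c^3 + 6.92*c^2 - 3.23*c - 1.58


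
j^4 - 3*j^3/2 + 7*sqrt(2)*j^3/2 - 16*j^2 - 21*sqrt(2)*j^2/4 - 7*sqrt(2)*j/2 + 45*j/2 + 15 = (j - 2)*(j + 1/2)*(j - 3*sqrt(2)/2)*(j + 5*sqrt(2))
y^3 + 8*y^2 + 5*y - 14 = (y - 1)*(y + 2)*(y + 7)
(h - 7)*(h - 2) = h^2 - 9*h + 14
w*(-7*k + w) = -7*k*w + w^2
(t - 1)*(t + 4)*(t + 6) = t^3 + 9*t^2 + 14*t - 24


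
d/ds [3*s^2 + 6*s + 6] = 6*s + 6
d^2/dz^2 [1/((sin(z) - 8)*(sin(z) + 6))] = (-4*sin(z)^4 + 6*sin(z)^3 - 190*sin(z)^2 + 84*sin(z) + 104)/((sin(z) - 8)^3*(sin(z) + 6)^3)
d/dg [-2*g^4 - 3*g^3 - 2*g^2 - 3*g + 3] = -8*g^3 - 9*g^2 - 4*g - 3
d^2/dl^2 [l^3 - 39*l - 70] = 6*l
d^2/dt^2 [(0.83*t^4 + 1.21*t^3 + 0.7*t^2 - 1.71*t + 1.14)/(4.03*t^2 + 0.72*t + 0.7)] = (26.959894*t^6 + 14.449968*t^5 + 16.630212*t^4 - 58.48529*t^3 + 107.778996*t^2 + 52.347804*t - 2.840248)/(65.450827*t^6 + 35.080344*t^5 + 40.373346*t^4 + 12.559968*t^3 + 7.01274*t^2 + 1.0584*t + 0.343)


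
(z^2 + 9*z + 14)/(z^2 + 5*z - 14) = (z + 2)/(z - 2)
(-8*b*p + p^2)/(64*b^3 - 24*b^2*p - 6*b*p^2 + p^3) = p/(-8*b^2 + 2*b*p + p^2)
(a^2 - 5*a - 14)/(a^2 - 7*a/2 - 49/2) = 2*(a + 2)/(2*a + 7)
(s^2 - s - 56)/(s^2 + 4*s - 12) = (s^2 - s - 56)/(s^2 + 4*s - 12)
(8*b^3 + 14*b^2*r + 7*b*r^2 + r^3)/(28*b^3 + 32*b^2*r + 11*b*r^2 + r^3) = (4*b^2 + 5*b*r + r^2)/(14*b^2 + 9*b*r + r^2)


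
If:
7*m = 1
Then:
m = 1/7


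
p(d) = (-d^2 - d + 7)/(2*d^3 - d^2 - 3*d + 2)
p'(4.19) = 0.02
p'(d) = (-2*d - 1)/(2*d^3 - d^2 - 3*d + 2) + (-6*d^2 + 2*d + 3)*(-d^2 - d + 7)/(2*d^3 - d^2 - 3*d + 2)^2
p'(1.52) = -7.22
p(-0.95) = 3.16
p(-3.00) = -0.02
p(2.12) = 0.04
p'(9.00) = 0.01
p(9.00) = -0.06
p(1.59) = 1.05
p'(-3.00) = -0.12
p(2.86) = -0.13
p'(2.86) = -0.05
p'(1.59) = -4.97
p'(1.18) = -115.50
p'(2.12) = -0.59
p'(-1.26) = -1635.35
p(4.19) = -0.12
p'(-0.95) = -5.70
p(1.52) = 1.47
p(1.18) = 12.52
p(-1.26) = 34.82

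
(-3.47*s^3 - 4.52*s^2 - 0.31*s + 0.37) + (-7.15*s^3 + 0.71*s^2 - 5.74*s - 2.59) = -10.62*s^3 - 3.81*s^2 - 6.05*s - 2.22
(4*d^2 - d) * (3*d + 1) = 12*d^3 + d^2 - d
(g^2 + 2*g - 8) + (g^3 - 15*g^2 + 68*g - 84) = g^3 - 14*g^2 + 70*g - 92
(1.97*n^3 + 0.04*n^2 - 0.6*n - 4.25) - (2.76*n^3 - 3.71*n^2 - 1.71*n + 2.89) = -0.79*n^3 + 3.75*n^2 + 1.11*n - 7.14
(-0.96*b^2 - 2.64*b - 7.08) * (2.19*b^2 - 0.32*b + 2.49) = -2.1024*b^4 - 5.4744*b^3 - 17.0508*b^2 - 4.308*b - 17.6292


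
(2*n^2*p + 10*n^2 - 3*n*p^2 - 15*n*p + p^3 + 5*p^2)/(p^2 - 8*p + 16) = (2*n^2*p + 10*n^2 - 3*n*p^2 - 15*n*p + p^3 + 5*p^2)/(p^2 - 8*p + 16)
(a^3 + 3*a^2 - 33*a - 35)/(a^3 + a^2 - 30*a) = (a^2 + 8*a + 7)/(a*(a + 6))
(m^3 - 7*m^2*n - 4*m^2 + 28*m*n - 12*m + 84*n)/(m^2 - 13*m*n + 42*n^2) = (m^2 - 4*m - 12)/(m - 6*n)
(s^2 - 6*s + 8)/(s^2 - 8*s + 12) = (s - 4)/(s - 6)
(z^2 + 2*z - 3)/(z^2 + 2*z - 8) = (z^2 + 2*z - 3)/(z^2 + 2*z - 8)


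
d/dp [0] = 0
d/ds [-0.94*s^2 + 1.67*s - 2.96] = 1.67 - 1.88*s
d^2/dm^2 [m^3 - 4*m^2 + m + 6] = 6*m - 8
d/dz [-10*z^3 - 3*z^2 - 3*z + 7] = -30*z^2 - 6*z - 3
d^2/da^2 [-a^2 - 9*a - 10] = -2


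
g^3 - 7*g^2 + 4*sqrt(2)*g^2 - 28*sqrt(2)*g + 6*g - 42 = (g - 7)*(g + sqrt(2))*(g + 3*sqrt(2))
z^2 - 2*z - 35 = (z - 7)*(z + 5)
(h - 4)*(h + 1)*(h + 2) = h^3 - h^2 - 10*h - 8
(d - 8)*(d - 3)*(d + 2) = d^3 - 9*d^2 + 2*d + 48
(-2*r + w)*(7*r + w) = -14*r^2 + 5*r*w + w^2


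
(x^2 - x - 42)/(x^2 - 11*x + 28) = (x + 6)/(x - 4)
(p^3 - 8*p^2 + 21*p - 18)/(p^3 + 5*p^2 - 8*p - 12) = (p^2 - 6*p + 9)/(p^2 + 7*p + 6)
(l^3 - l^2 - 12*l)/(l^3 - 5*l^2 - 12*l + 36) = l*(l - 4)/(l^2 - 8*l + 12)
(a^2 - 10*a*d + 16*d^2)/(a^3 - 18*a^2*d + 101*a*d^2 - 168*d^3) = (a - 2*d)/(a^2 - 10*a*d + 21*d^2)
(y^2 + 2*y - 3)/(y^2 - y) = (y + 3)/y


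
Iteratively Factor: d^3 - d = (d - 1)*(d^2 + d) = d*(d - 1)*(d + 1)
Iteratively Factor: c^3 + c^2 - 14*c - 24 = (c - 4)*(c^2 + 5*c + 6) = (c - 4)*(c + 2)*(c + 3)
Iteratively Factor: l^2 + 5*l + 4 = (l + 4)*(l + 1)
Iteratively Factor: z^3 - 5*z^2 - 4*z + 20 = (z - 5)*(z^2 - 4) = (z - 5)*(z + 2)*(z - 2)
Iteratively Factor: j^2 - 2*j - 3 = (j + 1)*(j - 3)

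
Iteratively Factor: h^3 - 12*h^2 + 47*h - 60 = (h - 3)*(h^2 - 9*h + 20) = (h - 5)*(h - 3)*(h - 4)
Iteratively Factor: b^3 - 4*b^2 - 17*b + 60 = (b - 3)*(b^2 - b - 20) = (b - 5)*(b - 3)*(b + 4)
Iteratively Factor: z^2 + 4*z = (z)*(z + 4)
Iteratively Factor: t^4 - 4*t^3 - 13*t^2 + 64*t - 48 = (t - 4)*(t^3 - 13*t + 12) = (t - 4)*(t - 3)*(t^2 + 3*t - 4) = (t - 4)*(t - 3)*(t - 1)*(t + 4)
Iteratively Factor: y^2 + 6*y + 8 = (y + 2)*(y + 4)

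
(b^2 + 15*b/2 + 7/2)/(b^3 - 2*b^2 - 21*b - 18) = (2*b^2 + 15*b + 7)/(2*(b^3 - 2*b^2 - 21*b - 18))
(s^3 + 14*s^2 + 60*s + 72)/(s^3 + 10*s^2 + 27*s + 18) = (s^2 + 8*s + 12)/(s^2 + 4*s + 3)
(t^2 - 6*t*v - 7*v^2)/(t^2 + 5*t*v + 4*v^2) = (t - 7*v)/(t + 4*v)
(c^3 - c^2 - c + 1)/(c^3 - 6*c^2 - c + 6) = (c - 1)/(c - 6)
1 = 1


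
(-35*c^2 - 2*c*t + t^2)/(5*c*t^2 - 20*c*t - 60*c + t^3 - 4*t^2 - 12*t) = (-7*c + t)/(t^2 - 4*t - 12)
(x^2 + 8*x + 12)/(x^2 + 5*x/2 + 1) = 2*(x + 6)/(2*x + 1)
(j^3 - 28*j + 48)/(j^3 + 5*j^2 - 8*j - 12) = (j - 4)/(j + 1)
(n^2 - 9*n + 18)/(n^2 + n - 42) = (n - 3)/(n + 7)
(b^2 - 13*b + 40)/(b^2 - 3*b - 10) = (b - 8)/(b + 2)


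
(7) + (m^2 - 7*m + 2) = m^2 - 7*m + 9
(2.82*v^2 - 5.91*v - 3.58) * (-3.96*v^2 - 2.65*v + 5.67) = -11.1672*v^4 + 15.9306*v^3 + 45.8277*v^2 - 24.0227*v - 20.2986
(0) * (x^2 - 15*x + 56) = 0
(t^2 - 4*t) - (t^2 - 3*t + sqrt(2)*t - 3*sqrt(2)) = -sqrt(2)*t - t + 3*sqrt(2)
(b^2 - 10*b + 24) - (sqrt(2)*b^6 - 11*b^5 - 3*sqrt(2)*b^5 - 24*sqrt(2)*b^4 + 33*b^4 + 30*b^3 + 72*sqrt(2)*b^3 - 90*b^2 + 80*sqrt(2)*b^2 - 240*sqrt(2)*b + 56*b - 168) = -sqrt(2)*b^6 + 3*sqrt(2)*b^5 + 11*b^5 - 33*b^4 + 24*sqrt(2)*b^4 - 72*sqrt(2)*b^3 - 30*b^3 - 80*sqrt(2)*b^2 + 91*b^2 - 66*b + 240*sqrt(2)*b + 192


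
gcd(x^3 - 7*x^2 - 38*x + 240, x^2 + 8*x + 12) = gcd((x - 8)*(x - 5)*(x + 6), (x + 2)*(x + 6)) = x + 6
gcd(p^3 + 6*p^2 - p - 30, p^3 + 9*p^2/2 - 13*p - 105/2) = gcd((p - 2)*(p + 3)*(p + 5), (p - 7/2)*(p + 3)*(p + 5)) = p^2 + 8*p + 15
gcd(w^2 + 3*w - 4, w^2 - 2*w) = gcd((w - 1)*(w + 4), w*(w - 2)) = 1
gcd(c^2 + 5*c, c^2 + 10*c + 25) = c + 5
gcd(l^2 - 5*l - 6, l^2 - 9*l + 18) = l - 6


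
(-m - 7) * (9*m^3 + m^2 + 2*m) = -9*m^4 - 64*m^3 - 9*m^2 - 14*m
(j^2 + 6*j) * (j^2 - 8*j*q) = j^4 - 8*j^3*q + 6*j^3 - 48*j^2*q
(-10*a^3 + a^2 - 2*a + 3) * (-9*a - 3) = 90*a^4 + 21*a^3 + 15*a^2 - 21*a - 9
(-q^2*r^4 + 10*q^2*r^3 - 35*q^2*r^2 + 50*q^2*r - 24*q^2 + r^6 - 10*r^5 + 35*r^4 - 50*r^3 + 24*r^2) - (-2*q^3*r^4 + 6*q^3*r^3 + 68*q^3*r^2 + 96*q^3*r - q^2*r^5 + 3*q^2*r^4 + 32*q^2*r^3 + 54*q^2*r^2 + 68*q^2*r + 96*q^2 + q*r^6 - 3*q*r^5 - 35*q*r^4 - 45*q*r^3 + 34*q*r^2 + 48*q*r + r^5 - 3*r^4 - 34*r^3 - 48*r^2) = 2*q^3*r^4 - 6*q^3*r^3 - 68*q^3*r^2 - 96*q^3*r + q^2*r^5 - 4*q^2*r^4 - 22*q^2*r^3 - 89*q^2*r^2 - 18*q^2*r - 120*q^2 - q*r^6 + 3*q*r^5 + 35*q*r^4 + 45*q*r^3 - 34*q*r^2 - 48*q*r + r^6 - 11*r^5 + 38*r^4 - 16*r^3 + 72*r^2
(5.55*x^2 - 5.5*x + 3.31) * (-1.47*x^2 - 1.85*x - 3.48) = -8.1585*x^4 - 2.1825*x^3 - 14.0047*x^2 + 13.0165*x - 11.5188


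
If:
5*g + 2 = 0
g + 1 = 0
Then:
No Solution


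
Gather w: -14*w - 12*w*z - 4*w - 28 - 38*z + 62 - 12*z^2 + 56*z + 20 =w*(-12*z - 18) - 12*z^2 + 18*z + 54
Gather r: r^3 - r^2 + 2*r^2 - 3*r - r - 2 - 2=r^3 + r^2 - 4*r - 4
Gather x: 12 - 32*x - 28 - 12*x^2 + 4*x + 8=-12*x^2 - 28*x - 8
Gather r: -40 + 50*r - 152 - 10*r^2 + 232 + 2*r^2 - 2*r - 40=-8*r^2 + 48*r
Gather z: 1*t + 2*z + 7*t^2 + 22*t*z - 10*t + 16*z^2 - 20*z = 7*t^2 - 9*t + 16*z^2 + z*(22*t - 18)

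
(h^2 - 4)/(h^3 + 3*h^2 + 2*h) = (h - 2)/(h*(h + 1))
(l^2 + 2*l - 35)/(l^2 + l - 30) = (l + 7)/(l + 6)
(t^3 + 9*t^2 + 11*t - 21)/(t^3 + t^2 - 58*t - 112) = (t^2 + 2*t - 3)/(t^2 - 6*t - 16)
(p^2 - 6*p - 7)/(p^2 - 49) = (p + 1)/(p + 7)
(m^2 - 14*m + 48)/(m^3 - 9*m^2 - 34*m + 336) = (m - 6)/(m^2 - m - 42)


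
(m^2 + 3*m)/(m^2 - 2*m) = (m + 3)/(m - 2)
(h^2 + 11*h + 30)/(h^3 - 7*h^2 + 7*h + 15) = (h^2 + 11*h + 30)/(h^3 - 7*h^2 + 7*h + 15)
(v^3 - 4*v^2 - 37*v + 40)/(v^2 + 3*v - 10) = (v^2 - 9*v + 8)/(v - 2)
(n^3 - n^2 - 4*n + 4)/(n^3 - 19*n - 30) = (n^2 - 3*n + 2)/(n^2 - 2*n - 15)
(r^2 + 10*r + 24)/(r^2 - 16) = (r + 6)/(r - 4)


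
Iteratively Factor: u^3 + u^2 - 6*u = (u + 3)*(u^2 - 2*u) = u*(u + 3)*(u - 2)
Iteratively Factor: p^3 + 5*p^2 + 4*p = (p + 1)*(p^2 + 4*p) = p*(p + 1)*(p + 4)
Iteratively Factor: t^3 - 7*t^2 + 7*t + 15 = (t - 3)*(t^2 - 4*t - 5) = (t - 3)*(t + 1)*(t - 5)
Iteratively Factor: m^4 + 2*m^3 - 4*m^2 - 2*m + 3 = (m - 1)*(m^3 + 3*m^2 - m - 3) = (m - 1)*(m + 3)*(m^2 - 1) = (m - 1)*(m + 1)*(m + 3)*(m - 1)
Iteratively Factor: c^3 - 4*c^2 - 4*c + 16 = (c - 4)*(c^2 - 4) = (c - 4)*(c - 2)*(c + 2)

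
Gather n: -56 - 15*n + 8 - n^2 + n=-n^2 - 14*n - 48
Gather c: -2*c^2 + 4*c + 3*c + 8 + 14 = -2*c^2 + 7*c + 22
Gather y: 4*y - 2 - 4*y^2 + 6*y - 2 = -4*y^2 + 10*y - 4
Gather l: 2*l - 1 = 2*l - 1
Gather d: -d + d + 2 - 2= 0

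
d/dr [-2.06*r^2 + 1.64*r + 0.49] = 1.64 - 4.12*r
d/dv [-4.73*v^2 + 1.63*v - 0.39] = 1.63 - 9.46*v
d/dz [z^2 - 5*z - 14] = 2*z - 5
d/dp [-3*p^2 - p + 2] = -6*p - 1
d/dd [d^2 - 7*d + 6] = 2*d - 7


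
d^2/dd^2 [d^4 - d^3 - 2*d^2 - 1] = 12*d^2 - 6*d - 4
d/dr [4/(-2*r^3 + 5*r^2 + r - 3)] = 4*(6*r^2 - 10*r - 1)/(2*r^3 - 5*r^2 - r + 3)^2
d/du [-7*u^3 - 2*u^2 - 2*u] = -21*u^2 - 4*u - 2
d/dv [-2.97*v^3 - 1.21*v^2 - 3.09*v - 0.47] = -8.91*v^2 - 2.42*v - 3.09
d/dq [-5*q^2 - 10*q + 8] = -10*q - 10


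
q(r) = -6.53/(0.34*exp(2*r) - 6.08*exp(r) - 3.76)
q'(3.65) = 0.07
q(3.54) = -0.03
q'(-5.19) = -0.02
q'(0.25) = -0.36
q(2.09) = 0.21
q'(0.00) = -0.39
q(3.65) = -0.02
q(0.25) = 0.59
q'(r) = -6.53*(-0.68*exp(2*r) + 6.08*exp(r))/(0.34*exp(2*r) - 6.08*exp(r) - 3.76)^2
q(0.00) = 0.69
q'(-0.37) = -0.42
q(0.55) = 0.49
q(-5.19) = 1.72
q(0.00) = 0.69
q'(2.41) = 0.13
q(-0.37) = 0.84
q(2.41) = 0.22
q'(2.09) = -0.03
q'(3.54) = 0.11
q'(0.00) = -0.39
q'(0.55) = -0.31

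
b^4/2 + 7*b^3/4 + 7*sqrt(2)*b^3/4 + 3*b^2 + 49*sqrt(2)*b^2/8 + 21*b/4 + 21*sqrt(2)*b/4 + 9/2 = (b/2 + 1)*(b + 3/2)*(b + sqrt(2)/2)*(b + 3*sqrt(2))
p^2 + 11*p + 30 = (p + 5)*(p + 6)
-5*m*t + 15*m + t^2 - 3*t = (-5*m + t)*(t - 3)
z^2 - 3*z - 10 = (z - 5)*(z + 2)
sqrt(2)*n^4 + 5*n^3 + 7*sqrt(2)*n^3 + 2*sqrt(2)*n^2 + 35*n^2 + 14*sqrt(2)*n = n*(n + 7)*(n + 2*sqrt(2))*(sqrt(2)*n + 1)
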